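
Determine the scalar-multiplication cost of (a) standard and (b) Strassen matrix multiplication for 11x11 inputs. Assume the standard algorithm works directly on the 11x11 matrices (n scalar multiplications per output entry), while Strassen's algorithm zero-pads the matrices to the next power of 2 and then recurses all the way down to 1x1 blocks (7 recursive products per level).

Matrix multiplication for 11x11 matrices:

Strassen's algorithm requires power-of-2 dimensions. Pad 11x11 to 16x16 (next power of 2).

Standard algorithm: 11^3 = 1331 multiplications
Strassen's algorithm: 7^(log2(16)) = 7^4 = 2401 multiplications
Difference: 1331 - 2401 = -1070 (Strassen uses MORE here due to padding overhead — for small or just-over-power-of-2 n, padding can outweigh the per-level savings)

Standard: 1331 multiplications (11^3). Strassen: 2401 multiplications (7^4, after padding to 16x16). Strassen reduces 8 recursive multiplications to 7 at each level.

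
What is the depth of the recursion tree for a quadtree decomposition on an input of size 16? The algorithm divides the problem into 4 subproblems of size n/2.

For divide and conquer with division factor 2:

Problem sizes at each level:
Level 0: 16
Level 1: 8
Level 2: 4
Level 3: 2
Level 4: 1

The root is level 0 and the size-1 base case is level 4 (the tree spans levels 0 through 4, i.e. 5 levels counting the root), so the depth is the number of divisions: log_2(16) = 4

The recursion tree depth is log_2(16) = 4. At each level, the problem size is divided by 2, so it takes 4 divisions to reduce to a base case of size 1. The algorithm makes 4 recursive calls at each level.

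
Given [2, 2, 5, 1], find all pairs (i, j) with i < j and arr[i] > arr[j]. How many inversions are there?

Finding inversions in [2, 2, 5, 1]:

(0, 3): arr[0]=2 > arr[3]=1
(1, 3): arr[1]=2 > arr[3]=1
(2, 3): arr[2]=5 > arr[3]=1

Total inversions: 3

The array has 3 inversion(s): (0,3), (1,3), (2,3). Each pair (i,j) satisfies i < j and arr[i] > arr[j].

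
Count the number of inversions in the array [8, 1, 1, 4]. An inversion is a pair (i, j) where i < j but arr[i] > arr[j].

Finding inversions in [8, 1, 1, 4]:

(0, 1): arr[0]=8 > arr[1]=1
(0, 2): arr[0]=8 > arr[2]=1
(0, 3): arr[0]=8 > arr[3]=4

Total inversions: 3

The array has 3 inversion(s): (0,1), (0,2), (0,3). Each pair (i,j) satisfies i < j and arr[i] > arr[j].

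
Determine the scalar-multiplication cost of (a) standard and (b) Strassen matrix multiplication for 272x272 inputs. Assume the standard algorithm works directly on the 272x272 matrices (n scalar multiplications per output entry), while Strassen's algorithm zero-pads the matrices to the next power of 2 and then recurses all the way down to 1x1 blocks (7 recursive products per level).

Matrix multiplication for 272x272 matrices:

Strassen's algorithm requires power-of-2 dimensions. Pad 272x272 to 512x512 (next power of 2).

Standard algorithm: 272^3 = 20123648 multiplications
Strassen's algorithm: 7^(log2(512)) = 7^9 = 40353607 multiplications
Difference: 20123648 - 40353607 = -20229959 (Strassen uses MORE here due to padding overhead — for small or just-over-power-of-2 n, padding can outweigh the per-level savings)

Standard: 20123648 multiplications (272^3). Strassen: 40353607 multiplications (7^9, after padding to 512x512). Strassen reduces 8 recursive multiplications to 7 at each level.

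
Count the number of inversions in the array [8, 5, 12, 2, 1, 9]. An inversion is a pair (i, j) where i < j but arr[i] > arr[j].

Finding inversions in [8, 5, 12, 2, 1, 9]:

(0, 1): arr[0]=8 > arr[1]=5
(0, 3): arr[0]=8 > arr[3]=2
(0, 4): arr[0]=8 > arr[4]=1
(1, 3): arr[1]=5 > arr[3]=2
(1, 4): arr[1]=5 > arr[4]=1
(2, 3): arr[2]=12 > arr[3]=2
(2, 4): arr[2]=12 > arr[4]=1
(2, 5): arr[2]=12 > arr[5]=9
(3, 4): arr[3]=2 > arr[4]=1

Total inversions: 9

The array has 9 inversion(s): (0,1), (0,3), (0,4), (1,3), (1,4), (2,3), (2,4), (2,5), (3,4). Each pair (i,j) satisfies i < j and arr[i] > arr[j].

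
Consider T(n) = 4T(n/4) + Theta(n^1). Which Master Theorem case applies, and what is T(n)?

Master Theorem for T(n) = 4T(n/4) + O(n^1):

a = 4, b = 4, c = 1
log_b(a) = log_4(4) = 1.0000

Case 2: c = 1 = log_4(4) = 1.0000
T(n) = O(n^1 log n) = O(n log n)

For T(n) = 4T(n/4) + O(n^1): log_4(4) = 1.0000. This is Case 2 of the Master Theorem (c = log_b(a), equal work at all levels), giving O(n log n).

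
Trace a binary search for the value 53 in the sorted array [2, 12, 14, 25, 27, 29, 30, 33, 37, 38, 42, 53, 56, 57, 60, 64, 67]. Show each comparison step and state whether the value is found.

Binary search for 53 in [2, 12, 14, 25, 27, 29, 30, 33, 37, 38, 42, 53, 56, 57, 60, 64, 67]:

lo=0, hi=16, mid=8, arr[mid]=37 -> 37 < 53, search right half
lo=9, hi=16, mid=12, arr[mid]=56 -> 56 > 53, search left half
lo=9, hi=11, mid=10, arr[mid]=42 -> 42 < 53, search right half
lo=11, hi=11, mid=11, arr[mid]=53 -> Found target at index 11!

Binary search finds 53 at index 11 after 4 comparisons. The search repeatedly halves the search space by comparing with the middle element.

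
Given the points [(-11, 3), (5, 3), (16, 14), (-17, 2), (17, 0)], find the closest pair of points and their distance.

Computing all pairwise distances among 5 points:

d((-11, 3), (5, 3)) = 16.0
d((-11, 3), (16, 14)) = 29.1548
d((-11, 3), (-17, 2)) = 6.0828 <-- minimum
d((-11, 3), (17, 0)) = 28.1603
d((5, 3), (16, 14)) = 15.5563
d((5, 3), (-17, 2)) = 22.0227
d((5, 3), (17, 0)) = 12.3693
d((16, 14), (-17, 2)) = 35.1141
d((16, 14), (17, 0)) = 14.0357
d((-17, 2), (17, 0)) = 34.0588

Closest pair: (-11, 3) and (-17, 2) with distance 6.0828

The closest pair is (-11, 3) and (-17, 2) with Euclidean distance 6.0828. For 5 points, brute-force pairwise comparison is shown above. For large n, the divide-and-conquer algorithm (sort by x, recurse on halves, check the dividing strip) achieves O(n log n).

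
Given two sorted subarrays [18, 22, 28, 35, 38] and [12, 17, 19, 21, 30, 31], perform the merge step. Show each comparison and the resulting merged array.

Merging process:

Compare 18 vs 12: take 12 from right. Merged: [12]
Compare 18 vs 17: take 17 from right. Merged: [12, 17]
Compare 18 vs 19: take 18 from left. Merged: [12, 17, 18]
Compare 22 vs 19: take 19 from right. Merged: [12, 17, 18, 19]
Compare 22 vs 21: take 21 from right. Merged: [12, 17, 18, 19, 21]
Compare 22 vs 30: take 22 from left. Merged: [12, 17, 18, 19, 21, 22]
Compare 28 vs 30: take 28 from left. Merged: [12, 17, 18, 19, 21, 22, 28]
Compare 35 vs 30: take 30 from right. Merged: [12, 17, 18, 19, 21, 22, 28, 30]
Compare 35 vs 31: take 31 from right. Merged: [12, 17, 18, 19, 21, 22, 28, 30, 31]
Append remaining from left: [35, 38]. Merged: [12, 17, 18, 19, 21, 22, 28, 30, 31, 35, 38]

Final merged array: [12, 17, 18, 19, 21, 22, 28, 30, 31, 35, 38]
Total comparisons: 9

The merged array is [12, 17, 18, 19, 21, 22, 28, 30, 31, 35, 38], requiring 9 comparisons. The merge step runs in O(n) time where n is the total number of elements.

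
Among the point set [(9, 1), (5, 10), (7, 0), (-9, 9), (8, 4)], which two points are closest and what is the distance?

Computing all pairwise distances among 5 points:

d((9, 1), (5, 10)) = 9.8489
d((9, 1), (7, 0)) = 2.2361 <-- minimum
d((9, 1), (-9, 9)) = 19.6977
d((9, 1), (8, 4)) = 3.1623
d((5, 10), (7, 0)) = 10.198
d((5, 10), (-9, 9)) = 14.0357
d((5, 10), (8, 4)) = 6.7082
d((7, 0), (-9, 9)) = 18.3576
d((7, 0), (8, 4)) = 4.1231
d((-9, 9), (8, 4)) = 17.72

Closest pair: (9, 1) and (7, 0) with distance 2.2361

The closest pair is (9, 1) and (7, 0) with Euclidean distance 2.2361. For 5 points, brute-force pairwise comparison is shown above. For large n, the divide-and-conquer algorithm (sort by x, recurse on halves, check the dividing strip) achieves O(n log n).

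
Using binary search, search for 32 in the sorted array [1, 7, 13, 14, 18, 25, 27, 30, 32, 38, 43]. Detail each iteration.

Binary search for 32 in [1, 7, 13, 14, 18, 25, 27, 30, 32, 38, 43]:

lo=0, hi=10, mid=5, arr[mid]=25 -> 25 < 32, search right half
lo=6, hi=10, mid=8, arr[mid]=32 -> Found target at index 8!

Binary search finds 32 at index 8 after 2 comparisons. The search repeatedly halves the search space by comparing with the middle element.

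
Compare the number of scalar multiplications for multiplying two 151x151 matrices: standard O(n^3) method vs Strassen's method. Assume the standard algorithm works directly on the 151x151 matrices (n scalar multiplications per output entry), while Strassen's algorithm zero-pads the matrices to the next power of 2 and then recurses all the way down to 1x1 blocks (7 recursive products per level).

Matrix multiplication for 151x151 matrices:

Strassen's algorithm requires power-of-2 dimensions. Pad 151x151 to 256x256 (next power of 2).

Standard algorithm: 151^3 = 3442951 multiplications
Strassen's algorithm: 7^(log2(256)) = 7^8 = 5764801 multiplications
Difference: 3442951 - 5764801 = -2321850 (Strassen uses MORE here due to padding overhead — for small or just-over-power-of-2 n, padding can outweigh the per-level savings)

Standard: 3442951 multiplications (151^3). Strassen: 5764801 multiplications (7^8, after padding to 256x256). Strassen reduces 8 recursive multiplications to 7 at each level.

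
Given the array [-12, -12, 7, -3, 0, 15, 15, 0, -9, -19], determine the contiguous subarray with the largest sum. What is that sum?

Using Kadane's algorithm on [-12, -12, 7, -3, 0, 15, 15, 0, -9, -19]:

Scanning through the array:
Position 1 (value -12): max_ending_here = -12, max_so_far = -12
Position 2 (value 7): max_ending_here = 7, max_so_far = 7
Position 3 (value -3): max_ending_here = 4, max_so_far = 7
Position 4 (value 0): max_ending_here = 4, max_so_far = 7
Position 5 (value 15): max_ending_here = 19, max_so_far = 19
Position 6 (value 15): max_ending_here = 34, max_so_far = 34
Position 7 (value 0): max_ending_here = 34, max_so_far = 34
Position 8 (value -9): max_ending_here = 25, max_so_far = 34
Position 9 (value -19): max_ending_here = 6, max_so_far = 34

Maximum subarray: [7, -3, 0, 15, 15]
Maximum sum: 34

The maximum subarray is [7, -3, 0, 15, 15] with sum 34. This subarray runs from index 2 to index 6.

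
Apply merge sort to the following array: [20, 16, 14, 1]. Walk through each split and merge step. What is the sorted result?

Merge sort trace:

Split: [20, 16, 14, 1] -> [20, 16] and [14, 1]
  Split: [20, 16] -> [20] and [16]
  Merge: [20] + [16] -> [16, 20]
  Split: [14, 1] -> [14] and [1]
  Merge: [14] + [1] -> [1, 14]
Merge: [16, 20] + [1, 14] -> [1, 14, 16, 20]

Final sorted array: [1, 14, 16, 20]

The merge sort proceeds by recursively splitting the array and merging sorted halves.
After all merges, the sorted array is [1, 14, 16, 20].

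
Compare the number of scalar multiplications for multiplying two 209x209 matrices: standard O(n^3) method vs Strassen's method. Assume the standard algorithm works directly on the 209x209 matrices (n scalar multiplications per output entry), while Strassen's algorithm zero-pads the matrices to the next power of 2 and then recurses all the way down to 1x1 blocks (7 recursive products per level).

Matrix multiplication for 209x209 matrices:

Strassen's algorithm requires power-of-2 dimensions. Pad 209x209 to 256x256 (next power of 2).

Standard algorithm: 209^3 = 9129329 multiplications
Strassen's algorithm: 7^(log2(256)) = 7^8 = 5764801 multiplications
Savings: 9129329 - 5764801 = 3364528 multiplications

Standard: 9129329 multiplications (209^3). Strassen: 5764801 multiplications (7^8, after padding to 256x256). Strassen reduces 8 recursive multiplications to 7 at each level.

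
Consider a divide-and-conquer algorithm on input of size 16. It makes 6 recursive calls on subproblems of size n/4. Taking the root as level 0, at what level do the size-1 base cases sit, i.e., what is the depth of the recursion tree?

For divide and conquer with division factor 4:

Problem sizes at each level:
Level 0: 16
Level 1: 4
Level 2: 1

The root is level 0 and the size-1 base case is level 2 (the tree spans levels 0 through 2, i.e. 3 levels counting the root), so the depth is the number of divisions: log_4(16) = 2

The recursion tree depth is log_4(16) = 2. At each level, the problem size is divided by 4, so it takes 2 divisions to reduce to a base case of size 1. The algorithm makes 6 recursive calls at each level.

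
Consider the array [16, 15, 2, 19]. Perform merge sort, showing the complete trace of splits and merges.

Merge sort trace:

Split: [16, 15, 2, 19] -> [16, 15] and [2, 19]
  Split: [16, 15] -> [16] and [15]
  Merge: [16] + [15] -> [15, 16]
  Split: [2, 19] -> [2] and [19]
  Merge: [2] + [19] -> [2, 19]
Merge: [15, 16] + [2, 19] -> [2, 15, 16, 19]

Final sorted array: [2, 15, 16, 19]

The merge sort proceeds by recursively splitting the array and merging sorted halves.
After all merges, the sorted array is [2, 15, 16, 19].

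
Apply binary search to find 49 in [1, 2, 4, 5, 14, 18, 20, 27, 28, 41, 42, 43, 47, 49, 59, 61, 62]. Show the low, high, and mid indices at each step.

Binary search for 49 in [1, 2, 4, 5, 14, 18, 20, 27, 28, 41, 42, 43, 47, 49, 59, 61, 62]:

lo=0, hi=16, mid=8, arr[mid]=28 -> 28 < 49, search right half
lo=9, hi=16, mid=12, arr[mid]=47 -> 47 < 49, search right half
lo=13, hi=16, mid=14, arr[mid]=59 -> 59 > 49, search left half
lo=13, hi=13, mid=13, arr[mid]=49 -> Found target at index 13!

Binary search finds 49 at index 13 after 4 comparisons. The search repeatedly halves the search space by comparing with the middle element.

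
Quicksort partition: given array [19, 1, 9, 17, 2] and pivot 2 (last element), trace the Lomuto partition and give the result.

Lomuto partition with pivot = 2:

Initial array: [19, 1, 9, 17, 2]

arr[0]=19 > 2: no swap
arr[1]=1 <= 2: swap with position 0, array becomes [1, 19, 9, 17, 2]
arr[2]=9 > 2: no swap
arr[3]=17 > 2: no swap

Place pivot at position 1: [1, 2, 9, 17, 19]
Pivot position: 1

After partitioning with pivot 2, the array becomes [1, 2, 9, 17, 19]. The pivot is placed at index 1. All elements to the left of the pivot are <= 2, and all elements to the right are > 2.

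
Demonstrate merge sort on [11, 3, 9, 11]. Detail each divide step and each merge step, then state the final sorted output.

Merge sort trace:

Split: [11, 3, 9, 11] -> [11, 3] and [9, 11]
  Split: [11, 3] -> [11] and [3]
  Merge: [11] + [3] -> [3, 11]
  Split: [9, 11] -> [9] and [11]
  Merge: [9] + [11] -> [9, 11]
Merge: [3, 11] + [9, 11] -> [3, 9, 11, 11]

Final sorted array: [3, 9, 11, 11]

The merge sort proceeds by recursively splitting the array and merging sorted halves.
After all merges, the sorted array is [3, 9, 11, 11].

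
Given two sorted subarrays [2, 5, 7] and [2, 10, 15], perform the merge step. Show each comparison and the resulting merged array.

Merging process:

Compare 2 vs 2: take 2 from left. Merged: [2]
Compare 5 vs 2: take 2 from right. Merged: [2, 2]
Compare 5 vs 10: take 5 from left. Merged: [2, 2, 5]
Compare 7 vs 10: take 7 from left. Merged: [2, 2, 5, 7]
Append remaining from right: [10, 15]. Merged: [2, 2, 5, 7, 10, 15]

Final merged array: [2, 2, 5, 7, 10, 15]
Total comparisons: 4

The merged array is [2, 2, 5, 7, 10, 15], requiring 4 comparisons. The merge step runs in O(n) time where n is the total number of elements.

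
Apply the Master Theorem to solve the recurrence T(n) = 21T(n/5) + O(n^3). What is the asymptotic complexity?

Master Theorem for T(n) = 21T(n/5) + O(n^3):

a = 21, b = 5, c = 3
log_b(a) = log_5(21) = 1.8917

Case 3: c = 3 > log_5(21) = 1.8917
T(n) = O(n^3) = O(n^3)

For T(n) = 21T(n/5) + O(n^3): log_5(21) = 1.8917. This is Case 3 of the Master Theorem (c > log_b(a), work dominated by root), giving O(n^3).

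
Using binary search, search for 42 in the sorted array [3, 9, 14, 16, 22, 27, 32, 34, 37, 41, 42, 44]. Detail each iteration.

Binary search for 42 in [3, 9, 14, 16, 22, 27, 32, 34, 37, 41, 42, 44]:

lo=0, hi=11, mid=5, arr[mid]=27 -> 27 < 42, search right half
lo=6, hi=11, mid=8, arr[mid]=37 -> 37 < 42, search right half
lo=9, hi=11, mid=10, arr[mid]=42 -> Found target at index 10!

Binary search finds 42 at index 10 after 3 comparisons. The search repeatedly halves the search space by comparing with the middle element.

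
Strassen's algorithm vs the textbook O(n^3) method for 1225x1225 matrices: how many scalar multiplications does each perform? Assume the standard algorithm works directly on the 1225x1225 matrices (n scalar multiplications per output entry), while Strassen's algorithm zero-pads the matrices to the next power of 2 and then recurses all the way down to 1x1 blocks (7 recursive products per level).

Matrix multiplication for 1225x1225 matrices:

Strassen's algorithm requires power-of-2 dimensions. Pad 1225x1225 to 2048x2048 (next power of 2).

Standard algorithm: 1225^3 = 1838265625 multiplications
Strassen's algorithm: 7^(log2(2048)) = 7^11 = 1977326743 multiplications
Difference: 1838265625 - 1977326743 = -139061118 (Strassen uses MORE here due to padding overhead — for small or just-over-power-of-2 n, padding can outweigh the per-level savings)

Standard: 1838265625 multiplications (1225^3). Strassen: 1977326743 multiplications (7^11, after padding to 2048x2048). Strassen reduces 8 recursive multiplications to 7 at each level.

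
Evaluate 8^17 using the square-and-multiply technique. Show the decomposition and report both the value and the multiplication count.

Computing 8^17 by squaring (build up from 8^1; each line after the first costs one multiplication):

8^1 = 8
8^2 = (8^1)^2 = 8^2 = 64
8^4 = (8^2)^2 = 64^2 = 4096
8^8 = (8^4)^2 = 4096^2 = 16777216
8^16 = (8^8)^2 = 16777216^2 = 281474976710656
8^17 = 8 * 8^16 = 8 * 281474976710656 = 2251799813685248

Result: 2251799813685248
Multiplications needed: 5 (5 lines after 8^1)

8^17 = 2251799813685248. Using exponentiation by squaring, this requires 5 multiplications. The key idea: if the exponent is even, square the half-power; if odd, multiply by the base once.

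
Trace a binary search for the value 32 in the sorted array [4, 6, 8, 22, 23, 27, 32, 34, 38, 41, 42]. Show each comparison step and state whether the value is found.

Binary search for 32 in [4, 6, 8, 22, 23, 27, 32, 34, 38, 41, 42]:

lo=0, hi=10, mid=5, arr[mid]=27 -> 27 < 32, search right half
lo=6, hi=10, mid=8, arr[mid]=38 -> 38 > 32, search left half
lo=6, hi=7, mid=6, arr[mid]=32 -> Found target at index 6!

Binary search finds 32 at index 6 after 3 comparisons. The search repeatedly halves the search space by comparing with the middle element.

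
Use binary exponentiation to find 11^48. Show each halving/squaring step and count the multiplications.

Computing 11^48 by squaring (build up from 11^1; each line after the first costs one multiplication):

11^1 = 11
11^2 = (11^1)^2 = 11^2 = 121
11^3 = 11 * 11^2 = 11 * 121 = 1331
11^6 = (11^3)^2 = 1331^2 = 1771561
11^12 = (11^6)^2 = 1771561^2 = 3138428376721
11^24 = (11^12)^2 = 3138428376721^2 = 9849732675807611094711841
11^48 = (11^24)^2 = 9849732675807611094711841^2 = 97017233784872162402203715694511008214034825609281

Result: 97017233784872162402203715694511008214034825609281
Multiplications needed: 6 (6 lines after 11^1)

11^48 = 97017233784872162402203715694511008214034825609281. Using exponentiation by squaring, this requires 6 multiplications. The key idea: if the exponent is even, square the half-power; if odd, multiply by the base once.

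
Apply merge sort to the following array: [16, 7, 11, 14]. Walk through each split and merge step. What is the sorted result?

Merge sort trace:

Split: [16, 7, 11, 14] -> [16, 7] and [11, 14]
  Split: [16, 7] -> [16] and [7]
  Merge: [16] + [7] -> [7, 16]
  Split: [11, 14] -> [11] and [14]
  Merge: [11] + [14] -> [11, 14]
Merge: [7, 16] + [11, 14] -> [7, 11, 14, 16]

Final sorted array: [7, 11, 14, 16]

The merge sort proceeds by recursively splitting the array and merging sorted halves.
After all merges, the sorted array is [7, 11, 14, 16].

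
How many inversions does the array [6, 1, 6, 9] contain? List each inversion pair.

Finding inversions in [6, 1, 6, 9]:

(0, 1): arr[0]=6 > arr[1]=1

Total inversions: 1

The array has 1 inversion(s): (0,1). Each pair (i,j) satisfies i < j and arr[i] > arr[j].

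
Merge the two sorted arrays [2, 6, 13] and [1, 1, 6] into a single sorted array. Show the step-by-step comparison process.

Merging process:

Compare 2 vs 1: take 1 from right. Merged: [1]
Compare 2 vs 1: take 1 from right. Merged: [1, 1]
Compare 2 vs 6: take 2 from left. Merged: [1, 1, 2]
Compare 6 vs 6: take 6 from left. Merged: [1, 1, 2, 6]
Compare 13 vs 6: take 6 from right. Merged: [1, 1, 2, 6, 6]
Append remaining from left: [13]. Merged: [1, 1, 2, 6, 6, 13]

Final merged array: [1, 1, 2, 6, 6, 13]
Total comparisons: 5

The merged array is [1, 1, 2, 6, 6, 13], requiring 5 comparisons. The merge step runs in O(n) time where n is the total number of elements.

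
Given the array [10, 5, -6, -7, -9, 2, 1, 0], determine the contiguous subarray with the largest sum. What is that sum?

Using Kadane's algorithm on [10, 5, -6, -7, -9, 2, 1, 0]:

Scanning through the array:
Position 1 (value 5): max_ending_here = 15, max_so_far = 15
Position 2 (value -6): max_ending_here = 9, max_so_far = 15
Position 3 (value -7): max_ending_here = 2, max_so_far = 15
Position 4 (value -9): max_ending_here = -7, max_so_far = 15
Position 5 (value 2): max_ending_here = 2, max_so_far = 15
Position 6 (value 1): max_ending_here = 3, max_so_far = 15
Position 7 (value 0): max_ending_here = 3, max_so_far = 15

Maximum subarray: [10, 5]
Maximum sum: 15

The maximum subarray is [10, 5] with sum 15. This subarray runs from index 0 to index 1.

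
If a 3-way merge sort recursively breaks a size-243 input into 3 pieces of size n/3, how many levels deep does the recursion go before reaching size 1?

For divide and conquer with division factor 3:

Problem sizes at each level:
Level 0: 243
Level 1: 81
Level 2: 27
Level 3: 9
Level 4: 3
Level 5: 1

The root is level 0 and the size-1 base case is level 5 (the tree spans levels 0 through 5, i.e. 6 levels counting the root), so the depth is the number of divisions: log_3(243) = 5

The recursion tree depth is log_3(243) = 5. At each level, the problem size is divided by 3, so it takes 5 divisions to reduce to a base case of size 1. The algorithm makes 3 recursive calls at each level.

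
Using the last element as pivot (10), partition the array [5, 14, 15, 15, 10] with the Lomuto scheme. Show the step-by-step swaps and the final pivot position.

Lomuto partition with pivot = 10:

Initial array: [5, 14, 15, 15, 10]

arr[0]=5 <= 10: swap with position 0, array becomes [5, 14, 15, 15, 10]
arr[1]=14 > 10: no swap
arr[2]=15 > 10: no swap
arr[3]=15 > 10: no swap

Place pivot at position 1: [5, 10, 15, 15, 14]
Pivot position: 1

After partitioning with pivot 10, the array becomes [5, 10, 15, 15, 14]. The pivot is placed at index 1. All elements to the left of the pivot are <= 10, and all elements to the right are > 10.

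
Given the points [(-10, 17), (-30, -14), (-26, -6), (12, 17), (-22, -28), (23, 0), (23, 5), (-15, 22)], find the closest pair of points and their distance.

Computing all pairwise distances among 8 points:

d((-10, 17), (-30, -14)) = 36.8917
d((-10, 17), (-26, -6)) = 28.0179
d((-10, 17), (12, 17)) = 22.0
d((-10, 17), (-22, -28)) = 46.5725
d((-10, 17), (23, 0)) = 37.1214
d((-10, 17), (23, 5)) = 35.1141
d((-10, 17), (-15, 22)) = 7.0711
d((-30, -14), (-26, -6)) = 8.9443
d((-30, -14), (12, 17)) = 52.2015
d((-30, -14), (-22, -28)) = 16.1245
d((-30, -14), (23, 0)) = 54.8179
d((-30, -14), (23, 5)) = 56.3028
d((-30, -14), (-15, 22)) = 39.0
d((-26, -6), (12, 17)) = 44.4185
d((-26, -6), (-22, -28)) = 22.3607
d((-26, -6), (23, 0)) = 49.366
d((-26, -6), (23, 5)) = 50.2195
d((-26, -6), (-15, 22)) = 30.0832
d((12, 17), (-22, -28)) = 56.4004
d((12, 17), (23, 0)) = 20.2485
d((12, 17), (23, 5)) = 16.2788
d((12, 17), (-15, 22)) = 27.4591
d((-22, -28), (23, 0)) = 53.0
d((-22, -28), (23, 5)) = 55.8032
d((-22, -28), (-15, 22)) = 50.4876
d((23, 0), (23, 5)) = 5.0 <-- minimum
d((23, 0), (-15, 22)) = 43.909
d((23, 5), (-15, 22)) = 41.6293

Closest pair: (23, 0) and (23, 5) with distance 5.0

The closest pair is (23, 0) and (23, 5) with Euclidean distance 5.0. For 8 points, brute-force pairwise comparison is shown above. For large n, the divide-and-conquer algorithm (sort by x, recurse on halves, check the dividing strip) achieves O(n log n).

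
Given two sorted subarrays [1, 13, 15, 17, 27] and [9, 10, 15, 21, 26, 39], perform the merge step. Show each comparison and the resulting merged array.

Merging process:

Compare 1 vs 9: take 1 from left. Merged: [1]
Compare 13 vs 9: take 9 from right. Merged: [1, 9]
Compare 13 vs 10: take 10 from right. Merged: [1, 9, 10]
Compare 13 vs 15: take 13 from left. Merged: [1, 9, 10, 13]
Compare 15 vs 15: take 15 from left. Merged: [1, 9, 10, 13, 15]
Compare 17 vs 15: take 15 from right. Merged: [1, 9, 10, 13, 15, 15]
Compare 17 vs 21: take 17 from left. Merged: [1, 9, 10, 13, 15, 15, 17]
Compare 27 vs 21: take 21 from right. Merged: [1, 9, 10, 13, 15, 15, 17, 21]
Compare 27 vs 26: take 26 from right. Merged: [1, 9, 10, 13, 15, 15, 17, 21, 26]
Compare 27 vs 39: take 27 from left. Merged: [1, 9, 10, 13, 15, 15, 17, 21, 26, 27]
Append remaining from right: [39]. Merged: [1, 9, 10, 13, 15, 15, 17, 21, 26, 27, 39]

Final merged array: [1, 9, 10, 13, 15, 15, 17, 21, 26, 27, 39]
Total comparisons: 10

The merged array is [1, 9, 10, 13, 15, 15, 17, 21, 26, 27, 39], requiring 10 comparisons. The merge step runs in O(n) time where n is the total number of elements.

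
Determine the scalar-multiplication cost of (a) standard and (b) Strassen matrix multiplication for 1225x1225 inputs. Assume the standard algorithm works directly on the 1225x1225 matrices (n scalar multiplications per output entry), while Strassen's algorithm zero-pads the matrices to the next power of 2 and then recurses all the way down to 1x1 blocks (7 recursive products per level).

Matrix multiplication for 1225x1225 matrices:

Strassen's algorithm requires power-of-2 dimensions. Pad 1225x1225 to 2048x2048 (next power of 2).

Standard algorithm: 1225^3 = 1838265625 multiplications
Strassen's algorithm: 7^(log2(2048)) = 7^11 = 1977326743 multiplications
Difference: 1838265625 - 1977326743 = -139061118 (Strassen uses MORE here due to padding overhead — for small or just-over-power-of-2 n, padding can outweigh the per-level savings)

Standard: 1838265625 multiplications (1225^3). Strassen: 1977326743 multiplications (7^11, after padding to 2048x2048). Strassen reduces 8 recursive multiplications to 7 at each level.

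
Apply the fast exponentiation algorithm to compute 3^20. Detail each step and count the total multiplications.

Computing 3^20 by squaring (build up from 3^1; each line after the first costs one multiplication):

3^1 = 3
3^2 = (3^1)^2 = 3^2 = 9
3^4 = (3^2)^2 = 9^2 = 81
3^5 = 3 * 3^4 = 3 * 81 = 243
3^10 = (3^5)^2 = 243^2 = 59049
3^20 = (3^10)^2 = 59049^2 = 3486784401

Result: 3486784401
Multiplications needed: 5 (5 lines after 3^1)

3^20 = 3486784401. Using exponentiation by squaring, this requires 5 multiplications. The key idea: if the exponent is even, square the half-power; if odd, multiply by the base once.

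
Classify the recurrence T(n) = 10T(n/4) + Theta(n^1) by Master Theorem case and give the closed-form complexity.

Master Theorem for T(n) = 10T(n/4) + O(n^1):

a = 10, b = 4, c = 1
log_b(a) = log_4(10) = 1.6610

Case 1: c = 1 < log_4(10) = 1.6610
T(n) = O(n^(log_4 10))

For T(n) = 10T(n/4) + O(n^1): log_4(10) = 1.6610. This is Case 1 of the Master Theorem (c < log_b(a), work dominated by leaves), giving O(n^(log_4 10)).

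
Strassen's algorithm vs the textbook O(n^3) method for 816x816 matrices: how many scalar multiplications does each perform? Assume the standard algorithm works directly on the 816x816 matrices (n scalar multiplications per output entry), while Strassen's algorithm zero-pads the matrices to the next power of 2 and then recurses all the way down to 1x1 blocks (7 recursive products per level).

Matrix multiplication for 816x816 matrices:

Strassen's algorithm requires power-of-2 dimensions. Pad 816x816 to 1024x1024 (next power of 2).

Standard algorithm: 816^3 = 543338496 multiplications
Strassen's algorithm: 7^(log2(1024)) = 7^10 = 282475249 multiplications
Savings: 543338496 - 282475249 = 260863247 multiplications

Standard: 543338496 multiplications (816^3). Strassen: 282475249 multiplications (7^10, after padding to 1024x1024). Strassen reduces 8 recursive multiplications to 7 at each level.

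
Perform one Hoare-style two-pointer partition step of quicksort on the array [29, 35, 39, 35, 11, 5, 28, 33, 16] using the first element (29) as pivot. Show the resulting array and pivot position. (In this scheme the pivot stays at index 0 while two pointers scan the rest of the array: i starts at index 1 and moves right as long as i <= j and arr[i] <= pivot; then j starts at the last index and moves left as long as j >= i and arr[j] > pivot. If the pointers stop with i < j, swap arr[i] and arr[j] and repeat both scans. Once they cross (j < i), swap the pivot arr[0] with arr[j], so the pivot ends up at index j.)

Hoare-style two-pointer partition with pivot = 29:

Initial array: [29, 35, 39, 35, 11, 5, 28, 33, 16]

Pointers start at i = 1, j = 8.
i stops at index 1 (arr[1]=35 > 29), j stops at index 8 (arr[8]=16 <= 29): swap arr[1] and arr[8], array becomes [29, 16, 39, 35, 11, 5, 28, 33, 35]
i stops at index 2 (arr[2]=39 > 29), j stops at index 6 (arr[6]=28 <= 29): swap arr[2] and arr[6], array becomes [29, 16, 28, 35, 11, 5, 39, 33, 35]
i stops at index 3 (arr[3]=35 > 29), j stops at index 5 (arr[5]=5 <= 29): swap arr[3] and arr[5], array becomes [29, 16, 28, 5, 11, 35, 39, 33, 35]
i ends at 5, j ends at 4: the pointers have crossed (j < i), so scanning stops.

Swap pivot arr[0] with arr[4] to place pivot at position 4: [11, 16, 28, 5, 29, 35, 39, 33, 35]
Pivot position: 4

After partitioning with pivot 29, the array becomes [11, 16, 28, 5, 29, 35, 39, 33, 35]. The pivot is placed at index 4. All elements to the left of the pivot are <= 29, and all elements to the right are > 29.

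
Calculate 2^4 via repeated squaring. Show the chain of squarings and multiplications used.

Computing 2^4 by squaring (build up from 2^1; each line after the first costs one multiplication):

2^1 = 2
2^2 = (2^1)^2 = 2^2 = 4
2^4 = (2^2)^2 = 4^2 = 16

Result: 16
Multiplications needed: 2 (2 lines after 2^1)

2^4 = 16. Using exponentiation by squaring, this requires 2 multiplications. The key idea: if the exponent is even, square the half-power; if odd, multiply by the base once.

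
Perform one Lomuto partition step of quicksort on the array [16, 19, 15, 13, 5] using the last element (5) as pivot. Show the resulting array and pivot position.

Lomuto partition with pivot = 5:

Initial array: [16, 19, 15, 13, 5]

arr[0]=16 > 5: no swap
arr[1]=19 > 5: no swap
arr[2]=15 > 5: no swap
arr[3]=13 > 5: no swap

Place pivot at position 0: [5, 19, 15, 13, 16]
Pivot position: 0

After partitioning with pivot 5, the array becomes [5, 19, 15, 13, 16]. The pivot is placed at index 0. All elements to the left of the pivot are <= 5, and all elements to the right are > 5.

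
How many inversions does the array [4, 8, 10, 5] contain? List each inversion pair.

Finding inversions in [4, 8, 10, 5]:

(1, 3): arr[1]=8 > arr[3]=5
(2, 3): arr[2]=10 > arr[3]=5

Total inversions: 2

The array has 2 inversion(s): (1,3), (2,3). Each pair (i,j) satisfies i < j and arr[i] > arr[j].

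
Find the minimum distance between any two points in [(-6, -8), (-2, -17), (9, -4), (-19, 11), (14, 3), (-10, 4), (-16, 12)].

Computing all pairwise distances among 7 points:

d((-6, -8), (-2, -17)) = 9.8489
d((-6, -8), (9, -4)) = 15.5242
d((-6, -8), (-19, 11)) = 23.0217
d((-6, -8), (14, 3)) = 22.8254
d((-6, -8), (-10, 4)) = 12.6491
d((-6, -8), (-16, 12)) = 22.3607
d((-2, -17), (9, -4)) = 17.0294
d((-2, -17), (-19, 11)) = 32.7567
d((-2, -17), (14, 3)) = 25.6125
d((-2, -17), (-10, 4)) = 22.4722
d((-2, -17), (-16, 12)) = 32.2025
d((9, -4), (-19, 11)) = 31.7648
d((9, -4), (14, 3)) = 8.6023
d((9, -4), (-10, 4)) = 20.6155
d((9, -4), (-16, 12)) = 29.6816
d((-19, 11), (14, 3)) = 33.9559
d((-19, 11), (-10, 4)) = 11.4018
d((-19, 11), (-16, 12)) = 3.1623 <-- minimum
d((14, 3), (-10, 4)) = 24.0208
d((14, 3), (-16, 12)) = 31.3209
d((-10, 4), (-16, 12)) = 10.0

Closest pair: (-19, 11) and (-16, 12) with distance 3.1623

The closest pair is (-19, 11) and (-16, 12) with Euclidean distance 3.1623. For 7 points, brute-force pairwise comparison is shown above. For large n, the divide-and-conquer algorithm (sort by x, recurse on halves, check the dividing strip) achieves O(n log n).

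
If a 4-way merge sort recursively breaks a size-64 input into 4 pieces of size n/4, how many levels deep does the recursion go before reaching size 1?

For divide and conquer with division factor 4:

Problem sizes at each level:
Level 0: 64
Level 1: 16
Level 2: 4
Level 3: 1

The root is level 0 and the size-1 base case is level 3 (the tree spans levels 0 through 3, i.e. 4 levels counting the root), so the depth is the number of divisions: log_4(64) = 3

The recursion tree depth is log_4(64) = 3. At each level, the problem size is divided by 4, so it takes 3 divisions to reduce to a base case of size 1. The algorithm makes 4 recursive calls at each level.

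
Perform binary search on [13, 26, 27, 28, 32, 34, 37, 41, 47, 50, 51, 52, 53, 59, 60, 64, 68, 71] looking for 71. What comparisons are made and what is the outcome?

Binary search for 71 in [13, 26, 27, 28, 32, 34, 37, 41, 47, 50, 51, 52, 53, 59, 60, 64, 68, 71]:

lo=0, hi=17, mid=8, arr[mid]=47 -> 47 < 71, search right half
lo=9, hi=17, mid=13, arr[mid]=59 -> 59 < 71, search right half
lo=14, hi=17, mid=15, arr[mid]=64 -> 64 < 71, search right half
lo=16, hi=17, mid=16, arr[mid]=68 -> 68 < 71, search right half
lo=17, hi=17, mid=17, arr[mid]=71 -> Found target at index 17!

Binary search finds 71 at index 17 after 5 comparisons. The search repeatedly halves the search space by comparing with the middle element.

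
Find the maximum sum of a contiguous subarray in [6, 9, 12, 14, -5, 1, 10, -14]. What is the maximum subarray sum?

Using Kadane's algorithm on [6, 9, 12, 14, -5, 1, 10, -14]:

Scanning through the array:
Position 1 (value 9): max_ending_here = 15, max_so_far = 15
Position 2 (value 12): max_ending_here = 27, max_so_far = 27
Position 3 (value 14): max_ending_here = 41, max_so_far = 41
Position 4 (value -5): max_ending_here = 36, max_so_far = 41
Position 5 (value 1): max_ending_here = 37, max_so_far = 41
Position 6 (value 10): max_ending_here = 47, max_so_far = 47
Position 7 (value -14): max_ending_here = 33, max_so_far = 47

Maximum subarray: [6, 9, 12, 14, -5, 1, 10]
Maximum sum: 47

The maximum subarray is [6, 9, 12, 14, -5, 1, 10] with sum 47. This subarray runs from index 0 to index 6.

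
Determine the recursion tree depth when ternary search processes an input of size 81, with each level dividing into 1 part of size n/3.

For divide and conquer with division factor 3:

Problem sizes at each level:
Level 0: 81
Level 1: 27
Level 2: 9
Level 3: 3
Level 4: 1

The root is level 0 and the size-1 base case is level 4 (the tree spans levels 0 through 4, i.e. 5 levels counting the root), so the depth is the number of divisions: log_3(81) = 4

The recursion tree depth is log_3(81) = 4. At each level, the problem size is divided by 3, so it takes 4 divisions to reduce to a base case of size 1. The algorithm makes 1 recursive call at each level.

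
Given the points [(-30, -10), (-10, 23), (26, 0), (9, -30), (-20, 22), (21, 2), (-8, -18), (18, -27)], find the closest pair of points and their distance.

Computing all pairwise distances among 8 points:

d((-30, -10), (-10, 23)) = 38.5876
d((-30, -10), (26, 0)) = 56.8859
d((-30, -10), (9, -30)) = 43.8292
d((-30, -10), (-20, 22)) = 33.5261
d((-30, -10), (21, 2)) = 52.3927
d((-30, -10), (-8, -18)) = 23.4094
d((-30, -10), (18, -27)) = 50.9215
d((-10, 23), (26, 0)) = 42.72
d((-10, 23), (9, -30)) = 56.3028
d((-10, 23), (-20, 22)) = 10.0499
d((-10, 23), (21, 2)) = 37.4433
d((-10, 23), (-8, -18)) = 41.0488
d((-10, 23), (18, -27)) = 57.3062
d((26, 0), (9, -30)) = 34.4819
d((26, 0), (-20, 22)) = 50.9902
d((26, 0), (21, 2)) = 5.3852 <-- minimum
d((26, 0), (-8, -18)) = 38.4708
d((26, 0), (18, -27)) = 28.1603
d((9, -30), (-20, 22)) = 59.5399
d((9, -30), (21, 2)) = 34.176
d((9, -30), (-8, -18)) = 20.8087
d((9, -30), (18, -27)) = 9.4868
d((-20, 22), (21, 2)) = 45.618
d((-20, 22), (-8, -18)) = 41.7612
d((-20, 22), (18, -27)) = 62.0081
d((21, 2), (-8, -18)) = 35.2278
d((21, 2), (18, -27)) = 29.1548
d((-8, -18), (18, -27)) = 27.5136

Closest pair: (26, 0) and (21, 2) with distance 5.3852

The closest pair is (26, 0) and (21, 2) with Euclidean distance 5.3852. For 8 points, brute-force pairwise comparison is shown above. For large n, the divide-and-conquer algorithm (sort by x, recurse on halves, check the dividing strip) achieves O(n log n).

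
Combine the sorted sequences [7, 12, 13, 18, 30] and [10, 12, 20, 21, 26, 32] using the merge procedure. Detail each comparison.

Merging process:

Compare 7 vs 10: take 7 from left. Merged: [7]
Compare 12 vs 10: take 10 from right. Merged: [7, 10]
Compare 12 vs 12: take 12 from left. Merged: [7, 10, 12]
Compare 13 vs 12: take 12 from right. Merged: [7, 10, 12, 12]
Compare 13 vs 20: take 13 from left. Merged: [7, 10, 12, 12, 13]
Compare 18 vs 20: take 18 from left. Merged: [7, 10, 12, 12, 13, 18]
Compare 30 vs 20: take 20 from right. Merged: [7, 10, 12, 12, 13, 18, 20]
Compare 30 vs 21: take 21 from right. Merged: [7, 10, 12, 12, 13, 18, 20, 21]
Compare 30 vs 26: take 26 from right. Merged: [7, 10, 12, 12, 13, 18, 20, 21, 26]
Compare 30 vs 32: take 30 from left. Merged: [7, 10, 12, 12, 13, 18, 20, 21, 26, 30]
Append remaining from right: [32]. Merged: [7, 10, 12, 12, 13, 18, 20, 21, 26, 30, 32]

Final merged array: [7, 10, 12, 12, 13, 18, 20, 21, 26, 30, 32]
Total comparisons: 10

The merged array is [7, 10, 12, 12, 13, 18, 20, 21, 26, 30, 32], requiring 10 comparisons. The merge step runs in O(n) time where n is the total number of elements.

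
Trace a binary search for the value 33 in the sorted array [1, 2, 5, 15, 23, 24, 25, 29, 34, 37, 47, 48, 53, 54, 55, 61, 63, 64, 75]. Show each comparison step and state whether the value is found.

Binary search for 33 in [1, 2, 5, 15, 23, 24, 25, 29, 34, 37, 47, 48, 53, 54, 55, 61, 63, 64, 75]:

lo=0, hi=18, mid=9, arr[mid]=37 -> 37 > 33, search left half
lo=0, hi=8, mid=4, arr[mid]=23 -> 23 < 33, search right half
lo=5, hi=8, mid=6, arr[mid]=25 -> 25 < 33, search right half
lo=7, hi=8, mid=7, arr[mid]=29 -> 29 < 33, search right half
lo=8, hi=8, mid=8, arr[mid]=34 -> 34 > 33, search left half
lo=8 > hi=7, target 33 not found

Binary search determines that 33 is not in the array after 5 comparisons. The search space was exhausted without finding the target.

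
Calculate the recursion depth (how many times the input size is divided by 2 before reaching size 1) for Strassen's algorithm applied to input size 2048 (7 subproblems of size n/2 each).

For divide and conquer with division factor 2:

Problem sizes at each level:
Level 0: 2048
Level 1: 1024
Level 2: 512
Level 3: 256
Level 4: 128
Level 5: 64
Level 6: 32
Level 7: 16
Level 8: 8
Level 9: 4
Level 10: 2
Level 11: 1

The root is level 0 and the size-1 base case is level 11 (the tree spans levels 0 through 11, i.e. 12 levels counting the root), so the depth is the number of divisions: log_2(2048) = 11

The recursion tree depth is log_2(2048) = 11. At each level, the problem size is divided by 2, so it takes 11 divisions to reduce to a base case of size 1. The algorithm makes 7 recursive calls at each level.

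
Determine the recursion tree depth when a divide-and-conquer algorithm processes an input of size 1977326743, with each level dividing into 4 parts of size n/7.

For divide and conquer with division factor 7:

Problem sizes at each level:
Level 0: 1977326743
Level 1: 282475249
Level 2: 40353607
Level 3: 5764801
Level 4: 823543
Level 5: 117649
Level 6: 16807
Level 7: 2401
Level 8: 343
Level 9: 49
Level 10: 7
Level 11: 1

The root is level 0 and the size-1 base case is level 11 (the tree spans levels 0 through 11, i.e. 12 levels counting the root), so the depth is the number of divisions: log_7(1977326743) = 11

The recursion tree depth is log_7(1977326743) = 11. At each level, the problem size is divided by 7, so it takes 11 divisions to reduce to a base case of size 1. The algorithm makes 4 recursive calls at each level.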